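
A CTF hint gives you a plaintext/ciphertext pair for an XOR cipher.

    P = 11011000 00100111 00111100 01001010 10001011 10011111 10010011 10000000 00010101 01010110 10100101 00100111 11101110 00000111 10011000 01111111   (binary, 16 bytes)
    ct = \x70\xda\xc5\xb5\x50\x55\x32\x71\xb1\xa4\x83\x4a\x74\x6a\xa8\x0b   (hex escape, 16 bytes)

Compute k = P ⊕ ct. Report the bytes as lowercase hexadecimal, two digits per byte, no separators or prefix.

a8fdf9ffdbcaa1f1a4f2266d9a6d3074

Since ct = P ⊕ k, XORing both sides with P gives k = P ⊕ ct.
216 XOR 112 = 168
 39 XOR 218 = 253
 60 XOR 197 = 249
 74 XOR 181 = 255
139 XOR  80 = 219
159 XOR  85 = 202
147 XOR  50 = 161
128 XOR 113 = 241
 21 XOR 177 = 164
 86 XOR 164 = 242
165 XOR 131 =  38
 39 XOR  74 = 109
238 XOR 116 = 154
  7 XOR 106 = 109
152 XOR 168 =  48
127 XOR  11 = 116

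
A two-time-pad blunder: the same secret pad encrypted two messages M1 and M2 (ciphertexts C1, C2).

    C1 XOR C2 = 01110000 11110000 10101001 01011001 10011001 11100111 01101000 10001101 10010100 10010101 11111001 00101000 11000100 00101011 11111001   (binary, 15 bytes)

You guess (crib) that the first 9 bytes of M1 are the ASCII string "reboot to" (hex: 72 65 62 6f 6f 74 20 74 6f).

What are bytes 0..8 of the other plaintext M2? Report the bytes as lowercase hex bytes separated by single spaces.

Since C1 ⊕ C2 = M1 ⊕ M2, XORing with the guessed M1 bytes yields the corresponding M2 bytes: M2 = (C1 ⊕ C2) ⊕ M1.
byte 0: 70 XOR 72 = 02
byte 1: f0 XOR 65 = 95
byte 2: a9 XOR 62 = cb
byte 3: 59 XOR 6f = 36
byte 4: 99 XOR 6f = f6
byte 5: e7 XOR 74 = 93
byte 6: 68 XOR 20 = 48
byte 7: 8d XOR 74 = f9
byte 8: 94 XOR 6f = fb

02 95 cb 36 f6 93 48 f9 fb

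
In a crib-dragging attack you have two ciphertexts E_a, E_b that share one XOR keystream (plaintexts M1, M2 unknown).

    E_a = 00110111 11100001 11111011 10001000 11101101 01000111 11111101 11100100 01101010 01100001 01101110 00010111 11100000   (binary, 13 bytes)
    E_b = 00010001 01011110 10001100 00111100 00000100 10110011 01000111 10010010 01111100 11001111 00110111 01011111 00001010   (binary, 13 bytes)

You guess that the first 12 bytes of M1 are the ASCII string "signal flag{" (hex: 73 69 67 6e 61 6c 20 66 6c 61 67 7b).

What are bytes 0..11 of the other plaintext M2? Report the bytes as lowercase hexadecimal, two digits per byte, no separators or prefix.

First, E_a ⊕ E_b = (M1 ⊕ K) ⊕ (M2 ⊕ K) = M1 ⊕ M2, so the key drops out. Then M2 = (M1 ⊕ M2) ⊕ M1 over the first 12 bytes.
byte 0: (37 xor 11) xor 73 = 26 xor 73 = 55
byte 1: (e1 xor 5e) xor 69 = bf xor 69 = d6
byte 2: (fb xor 8c) xor 67 = 77 xor 67 = 10
byte 3: (88 xor 3c) xor 6e = b4 xor 6e = da
byte 4: (ed xor 04) xor 61 = e9 xor 61 = 88
byte 5: (47 xor b3) xor 6c = f4 xor 6c = 98
byte 6: (fd xor 47) xor 20 = ba xor 20 = 9a
byte 7: (e4 xor 92) xor 66 = 76 xor 66 = 10
byte 8: (6a xor 7c) xor 6c = 16 xor 6c = 7a
byte 9: (61 xor cf) xor 61 = ae xor 61 = cf
byte 10: (6e xor 37) xor 67 = 59 xor 67 = 3e
byte 11: (17 xor 5f) xor 7b = 48 xor 7b = 33

55d610da88989a107acf3e33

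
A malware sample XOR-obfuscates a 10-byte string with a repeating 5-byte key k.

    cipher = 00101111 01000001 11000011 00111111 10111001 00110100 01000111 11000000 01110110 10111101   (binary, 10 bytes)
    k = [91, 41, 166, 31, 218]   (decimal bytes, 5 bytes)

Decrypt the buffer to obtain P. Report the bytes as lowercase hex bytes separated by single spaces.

The 5-byte key repeats, so the effective keystream is 5b 29 a6 1f da 5b 29 a6 1f da.
byte 0: 2f XOR 5b = 74
byte 1: 41 XOR 29 = 68
byte 2: c3 XOR a6 = 65
byte 3: 3f XOR 1f = 20
byte 4: b9 XOR da = 63
byte 5: 34 XOR 5b = 6f
byte 6: 47 XOR 29 = 6e
byte 7: c0 XOR a6 = 66
byte 8: 76 XOR 1f = 69
byte 9: bd XOR da = 67

74 68 65 20 63 6f 6e 66 69 67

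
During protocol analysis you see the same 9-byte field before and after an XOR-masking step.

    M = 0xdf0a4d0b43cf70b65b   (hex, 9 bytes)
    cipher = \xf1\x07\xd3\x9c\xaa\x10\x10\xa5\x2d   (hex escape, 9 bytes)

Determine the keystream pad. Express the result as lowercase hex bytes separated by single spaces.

2e 0d 9e 97 e9 df 60 13 76

Since cipher = M ⊕ pad, XORing both sides with M gives pad = M ⊕ cipher.
df XOR f1 = 2e
0a XOR 07 = 0d
4d XOR d3 = 9e
0b XOR 9c = 97
43 XOR aa = e9
cf XOR 10 = df
70 XOR 10 = 60
b6 XOR a5 = 13
5b XOR 2d = 76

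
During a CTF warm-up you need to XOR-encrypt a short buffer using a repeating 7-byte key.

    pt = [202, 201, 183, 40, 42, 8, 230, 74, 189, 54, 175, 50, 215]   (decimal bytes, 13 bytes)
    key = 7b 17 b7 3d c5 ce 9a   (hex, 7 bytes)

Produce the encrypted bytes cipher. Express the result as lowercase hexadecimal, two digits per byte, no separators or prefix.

The 7-byte key repeats, so the effective keystream is 7b 17 b7 3d c5 ce 9a 7b 17 b7 3d c5 ce.
byte 0: ca ⊕ 7b = b1
byte 1: c9 ⊕ 17 = de
byte 2: b7 ⊕ b7 = 00
byte 3: 28 ⊕ 3d = 15
byte 4: 2a ⊕ c5 = ef
byte 5: 08 ⊕ ce = c6
byte 6: e6 ⊕ 9a = 7c
byte 7: 4a ⊕ 7b = 31
byte 8: bd ⊕ 17 = aa
byte 9: 36 ⊕ b7 = 81
byte 10: af ⊕ 3d = 92
byte 11: 32 ⊕ c5 = f7
byte 12: d7 ⊕ ce = 19

b1de0015efc67c31aa8192f719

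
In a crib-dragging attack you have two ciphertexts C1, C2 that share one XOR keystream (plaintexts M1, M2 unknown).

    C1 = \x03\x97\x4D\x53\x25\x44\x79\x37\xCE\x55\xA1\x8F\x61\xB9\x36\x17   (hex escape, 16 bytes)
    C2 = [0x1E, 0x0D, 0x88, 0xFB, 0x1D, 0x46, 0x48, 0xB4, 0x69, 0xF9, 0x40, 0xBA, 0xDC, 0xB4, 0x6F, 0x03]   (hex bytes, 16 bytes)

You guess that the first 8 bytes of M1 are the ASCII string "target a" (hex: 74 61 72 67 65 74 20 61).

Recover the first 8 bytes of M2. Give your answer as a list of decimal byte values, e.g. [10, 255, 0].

[105, 251, 183, 207, 93, 118, 17, 226]

First, C1 ⊕ C2 = (M1 ⊕ K) ⊕ (M2 ⊕ K) = M1 ⊕ M2, so the key drops out. Then M2 = (M1 ⊕ M2) ⊕ M1 over the first 8 bytes.
byte 0: (03 xor 1e) xor 74 = 1d xor 74 = 69
byte 1: (97 xor 0d) xor 61 = 9a xor 61 = fb
byte 2: (4d xor 88) xor 72 = c5 xor 72 = b7
byte 3: (53 xor fb) xor 67 = a8 xor 67 = cf
byte 4: (25 xor 1d) xor 65 = 38 xor 65 = 5d
byte 5: (44 xor 46) xor 74 = 02 xor 74 = 76
byte 6: (79 xor 48) xor 20 = 31 xor 20 = 11
byte 7: (37 xor b4) xor 61 = 83 xor 61 = e2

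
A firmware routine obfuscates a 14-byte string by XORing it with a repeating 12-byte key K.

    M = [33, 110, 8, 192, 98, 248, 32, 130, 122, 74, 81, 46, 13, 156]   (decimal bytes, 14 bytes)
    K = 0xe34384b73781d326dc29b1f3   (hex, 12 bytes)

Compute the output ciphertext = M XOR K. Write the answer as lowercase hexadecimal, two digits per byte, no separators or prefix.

The 12-byte key repeats, so the effective keystream is e3 43 84 b7 37 81 d3 26 dc 29 b1 f3 e3 43.
byte 0: 21 ^ e3 = c2
byte 1: 6e ^ 43 = 2d
byte 2: 08 ^ 84 = 8c
byte 3: c0 ^ b7 = 77
byte 4: 62 ^ 37 = 55
byte 5: f8 ^ 81 = 79
byte 6: 20 ^ d3 = f3
byte 7: 82 ^ 26 = a4
byte 8: 7a ^ dc = a6
byte 9: 4a ^ 29 = 63
byte 10: 51 ^ b1 = e0
byte 11: 2e ^ f3 = dd
byte 12: 0d ^ e3 = ee
byte 13: 9c ^ 43 = df

c22d8c775579f3a4a663e0ddeedf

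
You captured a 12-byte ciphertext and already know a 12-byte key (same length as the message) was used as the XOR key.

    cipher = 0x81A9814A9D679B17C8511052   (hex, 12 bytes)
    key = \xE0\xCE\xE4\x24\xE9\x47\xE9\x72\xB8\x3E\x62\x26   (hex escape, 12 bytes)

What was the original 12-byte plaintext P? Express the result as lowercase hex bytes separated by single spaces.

61 67 65 6e 74 20 72 65 70 6f 72 74

XOR is its own inverse, so applying the key byte-wise gives the result directly.
129 ⊕ 224 =  97
169 ⊕ 206 = 103
129 ⊕ 228 = 101
 74 ⊕  36 = 110
157 ⊕ 233 = 116
103 ⊕  71 =  32
155 ⊕ 233 = 114
 23 ⊕ 114 = 101
200 ⊕ 184 = 112
 81 ⊕  62 = 111
 16 ⊕  98 = 114
 82 ⊕  38 = 116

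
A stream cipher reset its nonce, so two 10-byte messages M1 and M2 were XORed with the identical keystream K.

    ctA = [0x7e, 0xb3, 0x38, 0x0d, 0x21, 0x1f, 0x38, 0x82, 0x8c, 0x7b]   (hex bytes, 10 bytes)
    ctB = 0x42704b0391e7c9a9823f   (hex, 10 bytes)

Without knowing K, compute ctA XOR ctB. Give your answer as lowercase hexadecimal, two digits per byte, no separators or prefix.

ctA ⊕ ctB = (M1 ⊕ K) ⊕ (M2 ⊕ K) = M1 ⊕ M2 — the shared key cancels under XOR.
byte 0: 01111110 xor 01000010 = 00111100
byte 1: 10110011 xor 01110000 = 11000011
byte 2: 00111000 xor 01001011 = 01110011
byte 3: 00001101 xor 00000011 = 00001110
byte 4: 00100001 xor 10010001 = 10110000
byte 5: 00011111 xor 11100111 = 11111000
byte 6: 00111000 xor 11001001 = 11110001
byte 7: 10000010 xor 10101001 = 00101011
byte 8: 10001100 xor 10000010 = 00001110
byte 9: 01111011 xor 00111111 = 01000100

3cc3730eb0f8f12b0e44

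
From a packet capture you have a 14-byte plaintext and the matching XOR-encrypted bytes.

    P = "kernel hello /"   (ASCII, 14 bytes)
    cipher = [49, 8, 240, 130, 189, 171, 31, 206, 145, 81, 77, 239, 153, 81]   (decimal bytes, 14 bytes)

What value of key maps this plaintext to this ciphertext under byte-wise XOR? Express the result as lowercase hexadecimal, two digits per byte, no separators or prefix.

5a6d82ecd8c73fa6f43d2180b97e

Since cipher = P ⊕ key, XORing both sides with P gives key = P ⊕ cipher.
6b ^ 31 = 5a
65 ^ 08 = 6d
72 ^ f0 = 82
6e ^ 82 = ec
65 ^ bd = d8
6c ^ ab = c7
20 ^ 1f = 3f
68 ^ ce = a6
65 ^ 91 = f4
6c ^ 51 = 3d
6c ^ 4d = 21
6f ^ ef = 80
20 ^ 99 = b9
2f ^ 51 = 7e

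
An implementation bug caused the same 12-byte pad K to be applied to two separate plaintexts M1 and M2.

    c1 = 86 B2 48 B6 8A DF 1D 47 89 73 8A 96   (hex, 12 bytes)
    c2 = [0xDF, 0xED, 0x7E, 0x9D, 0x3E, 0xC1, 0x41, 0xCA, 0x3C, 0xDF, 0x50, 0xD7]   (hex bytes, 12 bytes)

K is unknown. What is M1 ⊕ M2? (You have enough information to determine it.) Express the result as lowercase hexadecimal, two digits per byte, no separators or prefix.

595f362bb41e5c8db5acda41

c1 ⊕ c2 = (M1 ⊕ K) ⊕ (M2 ⊕ K) = M1 ⊕ M2 — the shared key cancels under XOR.
byte 0: 86 XOR df = 59
byte 1: b2 XOR ed = 5f
byte 2: 48 XOR 7e = 36
byte 3: b6 XOR 9d = 2b
byte 4: 8a XOR 3e = b4
byte 5: df XOR c1 = 1e
byte 6: 1d XOR 41 = 5c
byte 7: 47 XOR ca = 8d
byte 8: 89 XOR 3c = b5
byte 9: 73 XOR df = ac
byte 10: 8a XOR 50 = da
byte 11: 96 XOR d7 = 41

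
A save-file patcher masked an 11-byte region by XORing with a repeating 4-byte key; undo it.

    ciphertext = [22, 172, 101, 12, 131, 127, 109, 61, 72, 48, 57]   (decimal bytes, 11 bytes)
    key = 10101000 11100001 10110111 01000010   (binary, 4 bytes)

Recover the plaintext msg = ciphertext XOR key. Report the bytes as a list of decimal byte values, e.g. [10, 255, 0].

[190, 77, 210, 78, 43, 158, 218, 127, 224, 209, 142]

The 4-byte key repeats, so the effective keystream is a8 e1 b7 42 a8 e1 b7 42 a8 e1 b7.
byte 0: 16 ^ a8 = be
byte 1: ac ^ e1 = 4d
byte 2: 65 ^ b7 = d2
byte 3: 0c ^ 42 = 4e
byte 4: 83 ^ a8 = 2b
byte 5: 7f ^ e1 = 9e
byte 6: 6d ^ b7 = da
byte 7: 3d ^ 42 = 7f
byte 8: 48 ^ a8 = e0
byte 9: 30 ^ e1 = d1
byte 10: 39 ^ b7 = 8e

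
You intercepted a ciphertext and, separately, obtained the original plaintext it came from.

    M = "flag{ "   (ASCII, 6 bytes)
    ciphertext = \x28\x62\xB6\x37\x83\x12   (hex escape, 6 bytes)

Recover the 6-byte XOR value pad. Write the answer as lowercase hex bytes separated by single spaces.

Since ciphertext = M ⊕ pad, XORing both sides with M gives pad = M ⊕ ciphertext.
102 ^  40 =  78
108 ^  98 =  14
 97 ^ 182 = 215
103 ^  55 =  80
123 ^ 131 = 248
 32 ^  18 =  50

4e 0e d7 50 f8 32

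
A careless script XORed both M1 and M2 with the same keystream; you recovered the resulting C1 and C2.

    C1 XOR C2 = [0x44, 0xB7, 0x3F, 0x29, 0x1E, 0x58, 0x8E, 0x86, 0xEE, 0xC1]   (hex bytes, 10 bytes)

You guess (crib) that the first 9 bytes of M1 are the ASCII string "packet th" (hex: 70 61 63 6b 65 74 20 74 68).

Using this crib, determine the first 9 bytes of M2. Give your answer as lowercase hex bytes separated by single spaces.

Since C1 ⊕ C2 = M1 ⊕ M2, XORing with the guessed M1 bytes yields the corresponding M2 bytes: M2 = (C1 ⊕ C2) ⊕ M1.
byte 0:  68 XOR 112 =  52
byte 1: 183 XOR  97 = 214
byte 2:  63 XOR  99 =  92
byte 3:  41 XOR 107 =  66
byte 4:  30 XOR 101 = 123
byte 5:  88 XOR 116 =  44
byte 6: 142 XOR  32 = 174
byte 7: 134 XOR 116 = 242
byte 8: 238 XOR 104 = 134

34 d6 5c 42 7b 2c ae f2 86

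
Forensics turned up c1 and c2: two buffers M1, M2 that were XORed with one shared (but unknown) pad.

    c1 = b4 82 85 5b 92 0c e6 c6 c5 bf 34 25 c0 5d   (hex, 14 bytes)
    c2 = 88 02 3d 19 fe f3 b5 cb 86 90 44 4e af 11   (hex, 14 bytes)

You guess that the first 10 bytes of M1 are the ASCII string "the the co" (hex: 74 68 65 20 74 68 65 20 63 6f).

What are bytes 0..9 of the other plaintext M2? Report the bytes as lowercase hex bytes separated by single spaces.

48 e8 dd 62 18 97 36 2d 20 40

First, c1 ⊕ c2 = (M1 ⊕ K) ⊕ (M2 ⊕ K) = M1 ⊕ M2, so the key drops out. Then M2 = (M1 ⊕ M2) ⊕ M1 over the first 10 bytes.
byte 0: (b4 xor 88) xor 74 = 3c xor 74 = 48
byte 1: (82 xor 02) xor 68 = 80 xor 68 = e8
byte 2: (85 xor 3d) xor 65 = b8 xor 65 = dd
byte 3: (5b xor 19) xor 20 = 42 xor 20 = 62
byte 4: (92 xor fe) xor 74 = 6c xor 74 = 18
byte 5: (0c xor f3) xor 68 = ff xor 68 = 97
byte 6: (e6 xor b5) xor 65 = 53 xor 65 = 36
byte 7: (c6 xor cb) xor 20 = 0d xor 20 = 2d
byte 8: (c5 xor 86) xor 63 = 43 xor 63 = 20
byte 9: (bf xor 90) xor 6f = 2f xor 6f = 40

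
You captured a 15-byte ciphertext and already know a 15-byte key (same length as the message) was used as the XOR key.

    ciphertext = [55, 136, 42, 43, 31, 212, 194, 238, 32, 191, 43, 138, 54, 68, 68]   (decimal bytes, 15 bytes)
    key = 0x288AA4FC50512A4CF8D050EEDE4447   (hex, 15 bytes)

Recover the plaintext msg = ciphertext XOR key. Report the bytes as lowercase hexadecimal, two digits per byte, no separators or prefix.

1f028ed74f85e8a2d86f7b64e80003

XOR is its own inverse, so applying the key byte-wise gives the result directly.
37 XOR 28 = 1f
88 XOR 8a = 02
2a XOR a4 = 8e
2b XOR fc = d7
1f XOR 50 = 4f
d4 XOR 51 = 85
c2 XOR 2a = e8
ee XOR 4c = a2
20 XOR f8 = d8
bf XOR d0 = 6f
2b XOR 50 = 7b
8a XOR ee = 64
36 XOR de = e8
44 XOR 44 = 00
44 XOR 47 = 03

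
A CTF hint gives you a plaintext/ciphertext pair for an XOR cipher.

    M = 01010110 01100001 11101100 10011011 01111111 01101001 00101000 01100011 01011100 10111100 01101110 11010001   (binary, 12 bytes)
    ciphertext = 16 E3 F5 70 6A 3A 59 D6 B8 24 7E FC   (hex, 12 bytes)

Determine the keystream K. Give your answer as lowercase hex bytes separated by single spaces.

Since ciphertext = M ⊕ K, XORing both sides with M gives K = M ⊕ ciphertext.
56 ⊕ 16 = 40
61 ⊕ e3 = 82
ec ⊕ f5 = 19
9b ⊕ 70 = eb
7f ⊕ 6a = 15
69 ⊕ 3a = 53
28 ⊕ 59 = 71
63 ⊕ d6 = b5
5c ⊕ b8 = e4
bc ⊕ 24 = 98
6e ⊕ 7e = 10
d1 ⊕ fc = 2d

40 82 19 eb 15 53 71 b5 e4 98 10 2d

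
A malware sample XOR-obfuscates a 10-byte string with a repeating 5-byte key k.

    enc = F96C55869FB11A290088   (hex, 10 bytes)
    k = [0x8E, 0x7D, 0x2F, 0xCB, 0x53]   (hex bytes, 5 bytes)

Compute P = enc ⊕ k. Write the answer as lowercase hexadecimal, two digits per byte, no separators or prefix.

77117a4dcc3f6706cbdb

The 5-byte key repeats, so the effective keystream is 8e 7d 2f cb 53 8e 7d 2f cb 53.
byte 0: f9 xor 8e = 77
byte 1: 6c xor 7d = 11
byte 2: 55 xor 2f = 7a
byte 3: 86 xor cb = 4d
byte 4: 9f xor 53 = cc
byte 5: b1 xor 8e = 3f
byte 6: 1a xor 7d = 67
byte 7: 29 xor 2f = 06
byte 8: 00 xor cb = cb
byte 9: 88 xor 53 = db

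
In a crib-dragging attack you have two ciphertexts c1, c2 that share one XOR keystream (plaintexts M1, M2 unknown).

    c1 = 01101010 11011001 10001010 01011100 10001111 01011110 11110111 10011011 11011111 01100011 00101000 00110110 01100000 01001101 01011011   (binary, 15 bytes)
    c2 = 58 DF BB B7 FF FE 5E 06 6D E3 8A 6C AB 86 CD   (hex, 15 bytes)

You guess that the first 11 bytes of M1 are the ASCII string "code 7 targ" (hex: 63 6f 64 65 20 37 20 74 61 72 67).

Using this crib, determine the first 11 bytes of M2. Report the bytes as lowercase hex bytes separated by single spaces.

51 69 55 8e 50 97 89 e9 d3 f2 c5

First, c1 ⊕ c2 = (M1 ⊕ K) ⊕ (M2 ⊕ K) = M1 ⊕ M2, so the key drops out. Then M2 = (M1 ⊕ M2) ⊕ M1 over the first 11 bytes.
byte 0: (6a xor 58) xor 63 = 32 xor 63 = 51
byte 1: (d9 xor df) xor 6f = 06 xor 6f = 69
byte 2: (8a xor bb) xor 64 = 31 xor 64 = 55
byte 3: (5c xor b7) xor 65 = eb xor 65 = 8e
byte 4: (8f xor ff) xor 20 = 70 xor 20 = 50
byte 5: (5e xor fe) xor 37 = a0 xor 37 = 97
byte 6: (f7 xor 5e) xor 20 = a9 xor 20 = 89
byte 7: (9b xor 06) xor 74 = 9d xor 74 = e9
byte 8: (df xor 6d) xor 61 = b2 xor 61 = d3
byte 9: (63 xor e3) xor 72 = 80 xor 72 = f2
byte 10: (28 xor 8a) xor 67 = a2 xor 67 = c5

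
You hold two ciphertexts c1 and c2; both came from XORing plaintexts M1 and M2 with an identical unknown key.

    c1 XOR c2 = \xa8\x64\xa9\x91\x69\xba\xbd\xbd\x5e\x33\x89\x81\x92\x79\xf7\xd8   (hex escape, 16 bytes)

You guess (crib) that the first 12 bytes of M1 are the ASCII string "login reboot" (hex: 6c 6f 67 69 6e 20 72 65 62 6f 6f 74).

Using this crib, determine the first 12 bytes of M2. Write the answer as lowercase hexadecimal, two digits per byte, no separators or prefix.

Since c1 ⊕ c2 = M1 ⊕ M2, XORing with the guessed M1 bytes yields the corresponding M2 bytes: M2 = (c1 ⊕ c2) ⊕ M1.
10101000 xor 01101100 = 11000100
01100100 xor 01101111 = 00001011
10101001 xor 01100111 = 11001110
10010001 xor 01101001 = 11111000
01101001 xor 01101110 = 00000111
10111010 xor 00100000 = 10011010
10111101 xor 01110010 = 11001111
10111101 xor 01100101 = 11011000
01011110 xor 01100010 = 00111100
00110011 xor 01101111 = 01011100
10001001 xor 01101111 = 11100110
10000001 xor 01110100 = 11110101

c40bcef8079acfd83c5ce6f5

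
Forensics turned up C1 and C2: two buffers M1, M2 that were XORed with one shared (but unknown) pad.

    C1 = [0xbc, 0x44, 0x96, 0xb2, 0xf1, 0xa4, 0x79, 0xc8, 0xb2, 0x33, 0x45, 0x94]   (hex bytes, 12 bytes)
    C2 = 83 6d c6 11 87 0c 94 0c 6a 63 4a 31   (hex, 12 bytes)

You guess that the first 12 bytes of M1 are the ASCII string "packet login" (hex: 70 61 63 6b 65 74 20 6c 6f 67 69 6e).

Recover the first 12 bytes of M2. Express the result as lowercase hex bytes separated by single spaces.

First, C1 ⊕ C2 = (M1 ⊕ K) ⊕ (M2 ⊕ K) = M1 ⊕ M2, so the key drops out. Then M2 = (M1 ⊕ M2) ⊕ M1 over the first 12 bytes.
byte 0: (bc XOR 83) XOR 70 = 3f XOR 70 = 4f
byte 1: (44 XOR 6d) XOR 61 = 29 XOR 61 = 48
byte 2: (96 XOR c6) XOR 63 = 50 XOR 63 = 33
byte 3: (b2 XOR 11) XOR 6b = a3 XOR 6b = c8
byte 4: (f1 XOR 87) XOR 65 = 76 XOR 65 = 13
byte 5: (a4 XOR 0c) XOR 74 = a8 XOR 74 = dc
byte 6: (79 XOR 94) XOR 20 = ed XOR 20 = cd
byte 7: (c8 XOR 0c) XOR 6c = c4 XOR 6c = a8
byte 8: (b2 XOR 6a) XOR 6f = d8 XOR 6f = b7
byte 9: (33 XOR 63) XOR 67 = 50 XOR 67 = 37
byte 10: (45 XOR 4a) XOR 69 = 0f XOR 69 = 66
byte 11: (94 XOR 31) XOR 6e = a5 XOR 6e = cb

4f 48 33 c8 13 dc cd a8 b7 37 66 cb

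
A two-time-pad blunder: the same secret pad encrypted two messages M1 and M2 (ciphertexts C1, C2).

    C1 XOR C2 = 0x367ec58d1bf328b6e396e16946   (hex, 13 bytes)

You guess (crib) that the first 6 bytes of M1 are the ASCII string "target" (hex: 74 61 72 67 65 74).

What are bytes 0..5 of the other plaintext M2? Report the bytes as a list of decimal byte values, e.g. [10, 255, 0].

Since C1 ⊕ C2 = M1 ⊕ M2, XORing with the guessed M1 bytes yields the corresponding M2 bytes: M2 = (C1 ⊕ C2) ⊕ M1.
 54 xor 116 =  66
126 xor  97 =  31
197 xor 114 = 183
141 xor 103 = 234
 27 xor 101 = 126
243 xor 116 = 135

[66, 31, 183, 234, 126, 135]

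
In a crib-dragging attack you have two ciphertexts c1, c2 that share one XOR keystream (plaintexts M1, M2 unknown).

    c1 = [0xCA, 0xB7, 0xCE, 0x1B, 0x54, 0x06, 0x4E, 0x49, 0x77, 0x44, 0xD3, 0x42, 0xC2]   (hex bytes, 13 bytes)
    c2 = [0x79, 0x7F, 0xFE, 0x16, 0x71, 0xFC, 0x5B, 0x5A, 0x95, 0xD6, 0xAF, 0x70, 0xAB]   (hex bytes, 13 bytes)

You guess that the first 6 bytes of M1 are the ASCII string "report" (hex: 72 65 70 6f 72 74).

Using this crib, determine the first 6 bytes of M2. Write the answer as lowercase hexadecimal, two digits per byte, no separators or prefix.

c1ad4062578e

First, c1 ⊕ c2 = (M1 ⊕ K) ⊕ (M2 ⊕ K) = M1 ⊕ M2, so the key drops out. Then M2 = (M1 ⊕ M2) ⊕ M1 over the first 6 bytes.
byte 0: (ca ^ 79) ^ 72 = b3 ^ 72 = c1
byte 1: (b7 ^ 7f) ^ 65 = c8 ^ 65 = ad
byte 2: (ce ^ fe) ^ 70 = 30 ^ 70 = 40
byte 3: (1b ^ 16) ^ 6f = 0d ^ 6f = 62
byte 4: (54 ^ 71) ^ 72 = 25 ^ 72 = 57
byte 5: (06 ^ fc) ^ 74 = fa ^ 74 = 8e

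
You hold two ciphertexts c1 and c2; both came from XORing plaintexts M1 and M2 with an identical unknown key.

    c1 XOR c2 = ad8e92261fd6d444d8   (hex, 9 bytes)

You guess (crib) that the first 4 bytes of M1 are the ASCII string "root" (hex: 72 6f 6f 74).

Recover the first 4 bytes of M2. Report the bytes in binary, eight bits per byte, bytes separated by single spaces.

11011111 11100001 11111101 01010010

Since c1 ⊕ c2 = M1 ⊕ M2, XORing with the guessed M1 bytes yields the corresponding M2 bytes: M2 = (c1 ⊕ c2) ⊕ M1.
byte 0: ad ^ 72 = df
byte 1: 8e ^ 6f = e1
byte 2: 92 ^ 6f = fd
byte 3: 26 ^ 74 = 52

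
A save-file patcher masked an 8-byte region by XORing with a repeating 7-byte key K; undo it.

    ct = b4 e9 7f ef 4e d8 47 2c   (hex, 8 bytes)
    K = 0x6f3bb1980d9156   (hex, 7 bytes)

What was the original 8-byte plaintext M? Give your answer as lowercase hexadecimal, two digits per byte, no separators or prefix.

The 7-byte key repeats, so the effective keystream is 6f 3b b1 98 0d 91 56 6f.
byte 0: 10110100 ⊕ 01101111 = 11011011
byte 1: 11101001 ⊕ 00111011 = 11010010
byte 2: 01111111 ⊕ 10110001 = 11001110
byte 3: 11101111 ⊕ 10011000 = 01110111
byte 4: 01001110 ⊕ 00001101 = 01000011
byte 5: 11011000 ⊕ 10010001 = 01001001
byte 6: 01000111 ⊕ 01010110 = 00010001
byte 7: 00101100 ⊕ 01101111 = 01000011

dbd2ce7743491143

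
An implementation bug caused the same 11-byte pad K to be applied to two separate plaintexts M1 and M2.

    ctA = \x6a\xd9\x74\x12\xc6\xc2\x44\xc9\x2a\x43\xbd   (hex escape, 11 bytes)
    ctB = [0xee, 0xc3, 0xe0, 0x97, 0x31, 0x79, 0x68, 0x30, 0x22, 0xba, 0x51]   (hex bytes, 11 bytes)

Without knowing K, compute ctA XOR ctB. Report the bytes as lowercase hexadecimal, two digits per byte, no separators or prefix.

841a9485f7bb2cf908f9ec

ctA ⊕ ctB = (M1 ⊕ K) ⊕ (M2 ⊕ K) = M1 ⊕ M2 — the shared key cancels under XOR.
6a ⊕ ee = 84
d9 ⊕ c3 = 1a
74 ⊕ e0 = 94
12 ⊕ 97 = 85
c6 ⊕ 31 = f7
c2 ⊕ 79 = bb
44 ⊕ 68 = 2c
c9 ⊕ 30 = f9
2a ⊕ 22 = 08
43 ⊕ ba = f9
bd ⊕ 51 = ec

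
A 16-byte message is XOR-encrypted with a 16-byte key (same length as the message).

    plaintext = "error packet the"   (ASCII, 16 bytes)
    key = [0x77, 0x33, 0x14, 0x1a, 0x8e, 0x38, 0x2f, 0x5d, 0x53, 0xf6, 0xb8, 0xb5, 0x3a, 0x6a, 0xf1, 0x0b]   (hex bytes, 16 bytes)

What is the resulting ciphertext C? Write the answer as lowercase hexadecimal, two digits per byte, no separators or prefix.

XOR is its own inverse, so applying the key byte-wise gives the result directly.
byte 0: 65 xor 77 = 12
byte 1: 72 xor 33 = 41
byte 2: 72 xor 14 = 66
byte 3: 6f xor 1a = 75
byte 4: 72 xor 8e = fc
byte 5: 20 xor 38 = 18
byte 6: 70 xor 2f = 5f
byte 7: 61 xor 5d = 3c
byte 8: 63 xor 53 = 30
byte 9: 6b xor f6 = 9d
byte 10: 65 xor b8 = dd
byte 11: 74 xor b5 = c1
byte 12: 20 xor 3a = 1a
byte 13: 74 xor 6a = 1e
byte 14: 68 xor f1 = 99
byte 15: 65 xor 0b = 6e

12416675fc185f3c309dddc11a1e996e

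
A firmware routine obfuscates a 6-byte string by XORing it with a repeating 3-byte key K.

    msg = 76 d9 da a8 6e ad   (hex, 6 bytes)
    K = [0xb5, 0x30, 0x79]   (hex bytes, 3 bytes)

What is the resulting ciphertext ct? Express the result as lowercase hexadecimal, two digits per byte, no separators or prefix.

c3e9a31d5ed4

The 3-byte key repeats, so the effective keystream is b5 30 79 b5 30 79.
byte 0: 118 ^ 181 = 195
byte 1: 217 ^  48 = 233
byte 2: 218 ^ 121 = 163
byte 3: 168 ^ 181 =  29
byte 4: 110 ^  48 =  94
byte 5: 173 ^ 121 = 212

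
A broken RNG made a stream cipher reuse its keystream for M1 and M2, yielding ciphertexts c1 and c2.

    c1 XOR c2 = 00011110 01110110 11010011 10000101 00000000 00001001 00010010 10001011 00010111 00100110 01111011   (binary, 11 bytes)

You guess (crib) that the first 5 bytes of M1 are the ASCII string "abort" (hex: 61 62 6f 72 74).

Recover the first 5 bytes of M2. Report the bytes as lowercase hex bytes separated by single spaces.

7f 14 bc f7 74

Since c1 ⊕ c2 = M1 ⊕ M2, XORing with the guessed M1 bytes yields the corresponding M2 bytes: M2 = (c1 ⊕ c2) ⊕ M1.
1e xor 61 = 7f
76 xor 62 = 14
d3 xor 6f = bc
85 xor 72 = f7
00 xor 74 = 74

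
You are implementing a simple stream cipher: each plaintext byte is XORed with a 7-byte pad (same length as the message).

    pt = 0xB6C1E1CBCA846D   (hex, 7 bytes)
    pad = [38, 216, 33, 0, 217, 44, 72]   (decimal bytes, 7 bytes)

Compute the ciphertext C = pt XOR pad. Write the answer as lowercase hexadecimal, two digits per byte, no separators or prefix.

byte 0: b6 ^ 26 = 90
byte 1: c1 ^ d8 = 19
byte 2: e1 ^ 21 = c0
byte 3: cb ^ 00 = cb
byte 4: ca ^ d9 = 13
byte 5: 84 ^ 2c = a8
byte 6: 6d ^ 48 = 25

9019c0cb13a825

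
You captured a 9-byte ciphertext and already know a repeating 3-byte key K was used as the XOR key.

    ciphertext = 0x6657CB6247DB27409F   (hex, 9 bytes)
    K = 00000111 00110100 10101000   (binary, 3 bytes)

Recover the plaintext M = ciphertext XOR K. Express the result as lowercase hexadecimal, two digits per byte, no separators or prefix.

616363657373207437

The 3-byte key repeats, so the effective keystream is 07 34 a8 07 34 a8 07 34 a8.
byte 0: 66 XOR 07 = 61
byte 1: 57 XOR 34 = 63
byte 2: cb XOR a8 = 63
byte 3: 62 XOR 07 = 65
byte 4: 47 XOR 34 = 73
byte 5: db XOR a8 = 73
byte 6: 27 XOR 07 = 20
byte 7: 40 XOR 34 = 74
byte 8: 9f XOR a8 = 37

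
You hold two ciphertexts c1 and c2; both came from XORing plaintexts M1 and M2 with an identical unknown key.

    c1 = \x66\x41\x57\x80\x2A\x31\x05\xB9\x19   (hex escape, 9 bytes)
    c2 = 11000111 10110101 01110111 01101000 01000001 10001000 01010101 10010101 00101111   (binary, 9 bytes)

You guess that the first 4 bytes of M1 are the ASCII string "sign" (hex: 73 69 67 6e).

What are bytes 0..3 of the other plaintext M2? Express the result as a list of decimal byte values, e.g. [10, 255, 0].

[210, 157, 71, 134]

First, c1 ⊕ c2 = (M1 ⊕ K) ⊕ (M2 ⊕ K) = M1 ⊕ M2, so the key drops out. Then M2 = (M1 ⊕ M2) ⊕ M1 over the first 4 bytes.
byte 0: (66 XOR c7) XOR 73 = a1 XOR 73 = d2
byte 1: (41 XOR b5) XOR 69 = f4 XOR 69 = 9d
byte 2: (57 XOR 77) XOR 67 = 20 XOR 67 = 47
byte 3: (80 XOR 68) XOR 6e = e8 XOR 6e = 86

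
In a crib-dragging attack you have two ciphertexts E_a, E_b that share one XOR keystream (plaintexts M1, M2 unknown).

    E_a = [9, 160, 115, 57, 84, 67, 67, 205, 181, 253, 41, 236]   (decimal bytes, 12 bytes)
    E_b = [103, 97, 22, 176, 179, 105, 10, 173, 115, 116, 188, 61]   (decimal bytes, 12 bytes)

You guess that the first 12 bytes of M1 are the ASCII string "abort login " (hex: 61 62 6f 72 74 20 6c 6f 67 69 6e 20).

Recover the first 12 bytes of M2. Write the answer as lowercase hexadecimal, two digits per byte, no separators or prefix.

0fa30afb930a250fa1e0fbf1

First, E_a ⊕ E_b = (M1 ⊕ K) ⊕ (M2 ⊕ K) = M1 ⊕ M2, so the key drops out. Then M2 = (M1 ⊕ M2) ⊕ M1 over the first 12 bytes.
byte 0: (09 ^ 67) ^ 61 = 6e ^ 61 = 0f
byte 1: (a0 ^ 61) ^ 62 = c1 ^ 62 = a3
byte 2: (73 ^ 16) ^ 6f = 65 ^ 6f = 0a
byte 3: (39 ^ b0) ^ 72 = 89 ^ 72 = fb
byte 4: (54 ^ b3) ^ 74 = e7 ^ 74 = 93
byte 5: (43 ^ 69) ^ 20 = 2a ^ 20 = 0a
byte 6: (43 ^ 0a) ^ 6c = 49 ^ 6c = 25
byte 7: (cd ^ ad) ^ 6f = 60 ^ 6f = 0f
byte 8: (b5 ^ 73) ^ 67 = c6 ^ 67 = a1
byte 9: (fd ^ 74) ^ 69 = 89 ^ 69 = e0
byte 10: (29 ^ bc) ^ 6e = 95 ^ 6e = fb
byte 11: (ec ^ 3d) ^ 20 = d1 ^ 20 = f1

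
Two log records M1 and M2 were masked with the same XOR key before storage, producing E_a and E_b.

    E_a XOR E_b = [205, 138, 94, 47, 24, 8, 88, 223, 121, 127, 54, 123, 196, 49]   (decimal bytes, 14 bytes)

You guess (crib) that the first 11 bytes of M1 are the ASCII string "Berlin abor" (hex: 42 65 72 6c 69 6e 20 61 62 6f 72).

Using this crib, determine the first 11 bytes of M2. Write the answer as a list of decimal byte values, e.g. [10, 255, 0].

Since E_a ⊕ E_b = M1 ⊕ M2, XORing with the guessed M1 bytes yields the corresponding M2 bytes: M2 = (E_a ⊕ E_b) ⊕ M1.
11001101 XOR 01000010 = 10001111
10001010 XOR 01100101 = 11101111
01011110 XOR 01110010 = 00101100
00101111 XOR 01101100 = 01000011
00011000 XOR 01101001 = 01110001
00001000 XOR 01101110 = 01100110
01011000 XOR 00100000 = 01111000
11011111 XOR 01100001 = 10111110
01111001 XOR 01100010 = 00011011
01111111 XOR 01101111 = 00010000
00110110 XOR 01110010 = 01000100

[143, 239, 44, 67, 113, 102, 120, 190, 27, 16, 68]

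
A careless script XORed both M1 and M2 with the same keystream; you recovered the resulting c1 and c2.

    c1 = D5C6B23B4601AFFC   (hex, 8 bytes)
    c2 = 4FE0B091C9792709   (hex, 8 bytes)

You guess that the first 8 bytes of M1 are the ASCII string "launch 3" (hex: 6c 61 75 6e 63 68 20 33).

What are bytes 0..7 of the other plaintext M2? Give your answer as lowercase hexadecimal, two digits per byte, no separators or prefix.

First, c1 ⊕ c2 = (M1 ⊕ K) ⊕ (M2 ⊕ K) = M1 ⊕ M2, so the key drops out. Then M2 = (M1 ⊕ M2) ⊕ M1 over the first 8 bytes.
byte 0: (d5 xor 4f) xor 6c = 9a xor 6c = f6
byte 1: (c6 xor e0) xor 61 = 26 xor 61 = 47
byte 2: (b2 xor b0) xor 75 = 02 xor 75 = 77
byte 3: (3b xor 91) xor 6e = aa xor 6e = c4
byte 4: (46 xor c9) xor 63 = 8f xor 63 = ec
byte 5: (01 xor 79) xor 68 = 78 xor 68 = 10
byte 6: (af xor 27) xor 20 = 88 xor 20 = a8
byte 7: (fc xor 09) xor 33 = f5 xor 33 = c6

f64777c4ec10a8c6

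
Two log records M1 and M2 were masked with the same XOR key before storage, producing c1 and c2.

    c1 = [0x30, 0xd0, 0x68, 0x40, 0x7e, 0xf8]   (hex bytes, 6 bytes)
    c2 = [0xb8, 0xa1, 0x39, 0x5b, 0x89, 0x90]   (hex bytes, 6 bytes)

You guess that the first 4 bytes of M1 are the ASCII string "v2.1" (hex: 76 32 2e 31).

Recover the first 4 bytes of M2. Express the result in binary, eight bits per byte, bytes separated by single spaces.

11111110 01000011 01111111 00101010

First, c1 ⊕ c2 = (M1 ⊕ K) ⊕ (M2 ⊕ K) = M1 ⊕ M2, so the key drops out. Then M2 = (M1 ⊕ M2) ⊕ M1 over the first 4 bytes.
byte 0: (30 ⊕ b8) ⊕ 76 = 88 ⊕ 76 = fe
byte 1: (d0 ⊕ a1) ⊕ 32 = 71 ⊕ 32 = 43
byte 2: (68 ⊕ 39) ⊕ 2e = 51 ⊕ 2e = 7f
byte 3: (40 ⊕ 5b) ⊕ 31 = 1b ⊕ 31 = 2a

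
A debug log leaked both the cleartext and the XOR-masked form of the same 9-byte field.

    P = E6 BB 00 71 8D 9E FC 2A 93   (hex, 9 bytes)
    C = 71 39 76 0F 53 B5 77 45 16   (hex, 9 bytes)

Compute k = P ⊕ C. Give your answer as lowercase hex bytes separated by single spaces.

Since C = P ⊕ k, XORing both sides with P gives k = P ⊕ C.
230 ^ 113 = 151
187 ^  57 = 130
  0 ^ 118 = 118
113 ^  15 = 126
141 ^  83 = 222
158 ^ 181 =  43
252 ^ 119 = 139
 42 ^  69 = 111
147 ^  22 = 133

97 82 76 7e de 2b 8b 6f 85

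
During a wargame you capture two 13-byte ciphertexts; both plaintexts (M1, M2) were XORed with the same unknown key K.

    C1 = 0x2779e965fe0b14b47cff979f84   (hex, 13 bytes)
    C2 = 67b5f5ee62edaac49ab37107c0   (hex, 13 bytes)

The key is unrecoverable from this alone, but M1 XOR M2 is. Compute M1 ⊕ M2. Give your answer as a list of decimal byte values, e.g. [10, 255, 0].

[64, 204, 28, 139, 156, 230, 190, 112, 230, 76, 230, 152, 68]

C1 ⊕ C2 = (M1 ⊕ K) ⊕ (M2 ⊕ K) = M1 ⊕ M2 — the shared key cancels under XOR.
27 ^ 67 = 40
79 ^ b5 = cc
e9 ^ f5 = 1c
65 ^ ee = 8b
fe ^ 62 = 9c
0b ^ ed = e6
14 ^ aa = be
b4 ^ c4 = 70
7c ^ 9a = e6
ff ^ b3 = 4c
97 ^ 71 = e6
9f ^ 07 = 98
84 ^ c0 = 44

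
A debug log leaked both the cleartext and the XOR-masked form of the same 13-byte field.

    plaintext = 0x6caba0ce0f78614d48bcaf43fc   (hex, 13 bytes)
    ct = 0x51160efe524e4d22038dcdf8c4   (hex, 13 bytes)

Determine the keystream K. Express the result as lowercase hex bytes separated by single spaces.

Since ct = plaintext ⊕ K, XORing both sides with plaintext gives K = plaintext ⊕ ct.
6c ^ 51 = 3d
ab ^ 16 = bd
a0 ^ 0e = ae
ce ^ fe = 30
0f ^ 52 = 5d
78 ^ 4e = 36
61 ^ 4d = 2c
4d ^ 22 = 6f
48 ^ 03 = 4b
bc ^ 8d = 31
af ^ cd = 62
43 ^ f8 = bb
fc ^ c4 = 38

3d bd ae 30 5d 36 2c 6f 4b 31 62 bb 38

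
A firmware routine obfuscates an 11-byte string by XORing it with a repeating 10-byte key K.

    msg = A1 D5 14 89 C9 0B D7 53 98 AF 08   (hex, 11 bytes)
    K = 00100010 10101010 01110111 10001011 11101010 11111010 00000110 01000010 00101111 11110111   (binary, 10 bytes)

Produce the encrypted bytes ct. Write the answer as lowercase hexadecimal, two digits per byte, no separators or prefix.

The 10-byte key repeats, so the effective keystream is 22 aa 77 8b ea fa 06 42 2f f7 22.
byte 0: 161 xor  34 = 131
byte 1: 213 xor 170 = 127
byte 2:  20 xor 119 =  99
byte 3: 137 xor 139 =   2
byte 4: 201 xor 234 =  35
byte 5:  11 xor 250 = 241
byte 6: 215 xor   6 = 209
byte 7:  83 xor  66 =  17
byte 8: 152 xor  47 = 183
byte 9: 175 xor 247 =  88
byte 10:   8 xor  34 =  42

837f630223f1d111b7582a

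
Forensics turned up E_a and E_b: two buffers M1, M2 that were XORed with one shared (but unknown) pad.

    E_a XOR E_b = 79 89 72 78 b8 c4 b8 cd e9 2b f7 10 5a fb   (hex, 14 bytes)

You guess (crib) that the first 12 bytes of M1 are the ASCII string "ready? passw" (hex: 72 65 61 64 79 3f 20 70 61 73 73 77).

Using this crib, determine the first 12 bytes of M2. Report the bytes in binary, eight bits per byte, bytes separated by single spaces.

Since E_a ⊕ E_b = M1 ⊕ M2, XORing with the guessed M1 bytes yields the corresponding M2 bytes: M2 = (E_a ⊕ E_b) ⊕ M1.
byte 0: 121 ⊕ 114 =  11
byte 1: 137 ⊕ 101 = 236
byte 2: 114 ⊕  97 =  19
byte 3: 120 ⊕ 100 =  28
byte 4: 184 ⊕ 121 = 193
byte 5: 196 ⊕  63 = 251
byte 6: 184 ⊕  32 = 152
byte 7: 205 ⊕ 112 = 189
byte 8: 233 ⊕  97 = 136
byte 9:  43 ⊕ 115 =  88
byte 10: 247 ⊕ 115 = 132
byte 11:  16 ⊕ 119 = 103

00001011 11101100 00010011 00011100 11000001 11111011 10011000 10111101 10001000 01011000 10000100 01100111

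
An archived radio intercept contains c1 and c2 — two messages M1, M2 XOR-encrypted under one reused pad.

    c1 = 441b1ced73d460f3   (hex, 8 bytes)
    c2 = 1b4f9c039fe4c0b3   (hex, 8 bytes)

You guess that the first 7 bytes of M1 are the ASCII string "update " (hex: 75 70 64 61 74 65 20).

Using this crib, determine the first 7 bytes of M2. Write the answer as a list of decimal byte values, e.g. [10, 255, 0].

First, c1 ⊕ c2 = (M1 ⊕ K) ⊕ (M2 ⊕ K) = M1 ⊕ M2, so the key drops out. Then M2 = (M1 ⊕ M2) ⊕ M1 over the first 7 bytes.
byte 0: (44 xor 1b) xor 75 = 5f xor 75 = 2a
byte 1: (1b xor 4f) xor 70 = 54 xor 70 = 24
byte 2: (1c xor 9c) xor 64 = 80 xor 64 = e4
byte 3: (ed xor 03) xor 61 = ee xor 61 = 8f
byte 4: (73 xor 9f) xor 74 = ec xor 74 = 98
byte 5: (d4 xor e4) xor 65 = 30 xor 65 = 55
byte 6: (60 xor c0) xor 20 = a0 xor 20 = 80

[42, 36, 228, 143, 152, 85, 128]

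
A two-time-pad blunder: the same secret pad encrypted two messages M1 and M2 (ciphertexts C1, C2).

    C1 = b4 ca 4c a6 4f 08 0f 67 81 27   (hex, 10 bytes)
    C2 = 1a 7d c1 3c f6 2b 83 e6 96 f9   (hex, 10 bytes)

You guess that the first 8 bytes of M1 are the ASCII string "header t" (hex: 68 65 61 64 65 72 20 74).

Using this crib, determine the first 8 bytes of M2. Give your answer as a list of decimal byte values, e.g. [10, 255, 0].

First, C1 ⊕ C2 = (M1 ⊕ K) ⊕ (M2 ⊕ K) = M1 ⊕ M2, so the key drops out. Then M2 = (M1 ⊕ M2) ⊕ M1 over the first 8 bytes.
byte 0: (b4 ^ 1a) ^ 68 = ae ^ 68 = c6
byte 1: (ca ^ 7d) ^ 65 = b7 ^ 65 = d2
byte 2: (4c ^ c1) ^ 61 = 8d ^ 61 = ec
byte 3: (a6 ^ 3c) ^ 64 = 9a ^ 64 = fe
byte 4: (4f ^ f6) ^ 65 = b9 ^ 65 = dc
byte 5: (08 ^ 2b) ^ 72 = 23 ^ 72 = 51
byte 6: (0f ^ 83) ^ 20 = 8c ^ 20 = ac
byte 7: (67 ^ e6) ^ 74 = 81 ^ 74 = f5

[198, 210, 236, 254, 220, 81, 172, 245]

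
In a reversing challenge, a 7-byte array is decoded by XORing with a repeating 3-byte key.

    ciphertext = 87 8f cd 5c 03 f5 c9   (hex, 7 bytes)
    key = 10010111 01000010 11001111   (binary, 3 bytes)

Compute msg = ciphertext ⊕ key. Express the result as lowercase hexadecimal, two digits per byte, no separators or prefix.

10cd02cb413a5e

The 3-byte key repeats, so the effective keystream is 97 42 cf 97 42 cf 97.
byte 0: 10000111 ^ 10010111 = 00010000
byte 1: 10001111 ^ 01000010 = 11001101
byte 2: 11001101 ^ 11001111 = 00000010
byte 3: 01011100 ^ 10010111 = 11001011
byte 4: 00000011 ^ 01000010 = 01000001
byte 5: 11110101 ^ 11001111 = 00111010
byte 6: 11001001 ^ 10010111 = 01011110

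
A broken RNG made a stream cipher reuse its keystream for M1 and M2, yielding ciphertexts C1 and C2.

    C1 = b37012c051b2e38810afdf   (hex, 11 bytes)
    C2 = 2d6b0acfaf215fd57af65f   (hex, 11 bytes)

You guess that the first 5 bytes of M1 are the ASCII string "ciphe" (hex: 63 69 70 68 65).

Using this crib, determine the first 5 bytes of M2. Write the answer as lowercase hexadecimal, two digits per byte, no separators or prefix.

First, C1 ⊕ C2 = (M1 ⊕ K) ⊕ (M2 ⊕ K) = M1 ⊕ M2, so the key drops out. Then M2 = (M1 ⊕ M2) ⊕ M1 over the first 5 bytes.
byte 0: (b3 xor 2d) xor 63 = 9e xor 63 = fd
byte 1: (70 xor 6b) xor 69 = 1b xor 69 = 72
byte 2: (12 xor 0a) xor 70 = 18 xor 70 = 68
byte 3: (c0 xor cf) xor 68 = 0f xor 68 = 67
byte 4: (51 xor af) xor 65 = fe xor 65 = 9b

fd7268679b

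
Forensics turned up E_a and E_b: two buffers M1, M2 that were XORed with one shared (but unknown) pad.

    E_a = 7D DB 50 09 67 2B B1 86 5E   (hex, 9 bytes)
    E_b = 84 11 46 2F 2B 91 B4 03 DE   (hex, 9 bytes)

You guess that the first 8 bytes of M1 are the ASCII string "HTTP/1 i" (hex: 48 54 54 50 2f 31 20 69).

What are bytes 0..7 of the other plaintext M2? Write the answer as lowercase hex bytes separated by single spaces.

b1 9e 42 76 63 8b 25 ec

First, E_a ⊕ E_b = (M1 ⊕ K) ⊕ (M2 ⊕ K) = M1 ⊕ M2, so the key drops out. Then M2 = (M1 ⊕ M2) ⊕ M1 over the first 8 bytes.
byte 0: (7d ⊕ 84) ⊕ 48 = f9 ⊕ 48 = b1
byte 1: (db ⊕ 11) ⊕ 54 = ca ⊕ 54 = 9e
byte 2: (50 ⊕ 46) ⊕ 54 = 16 ⊕ 54 = 42
byte 3: (09 ⊕ 2f) ⊕ 50 = 26 ⊕ 50 = 76
byte 4: (67 ⊕ 2b) ⊕ 2f = 4c ⊕ 2f = 63
byte 5: (2b ⊕ 91) ⊕ 31 = ba ⊕ 31 = 8b
byte 6: (b1 ⊕ b4) ⊕ 20 = 05 ⊕ 20 = 25
byte 7: (86 ⊕ 03) ⊕ 69 = 85 ⊕ 69 = ec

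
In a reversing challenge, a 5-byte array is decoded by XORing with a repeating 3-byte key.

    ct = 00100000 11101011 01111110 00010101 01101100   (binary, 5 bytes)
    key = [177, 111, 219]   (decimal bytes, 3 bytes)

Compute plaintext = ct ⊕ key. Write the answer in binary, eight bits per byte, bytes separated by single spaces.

The 3-byte key repeats, so the effective keystream is b1 6f db b1 6f.
byte 0: 20 XOR b1 = 91
byte 1: eb XOR 6f = 84
byte 2: 7e XOR db = a5
byte 3: 15 XOR b1 = a4
byte 4: 6c XOR 6f = 03

10010001 10000100 10100101 10100100 00000011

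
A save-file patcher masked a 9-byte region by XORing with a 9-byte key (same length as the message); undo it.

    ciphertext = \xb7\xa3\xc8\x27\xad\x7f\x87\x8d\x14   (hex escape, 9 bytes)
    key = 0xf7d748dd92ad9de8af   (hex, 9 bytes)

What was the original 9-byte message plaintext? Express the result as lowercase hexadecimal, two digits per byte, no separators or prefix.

XOR is its own inverse, so applying the key byte-wise gives the result directly.
183 xor 247 =  64
163 xor 215 = 116
200 xor  72 = 128
 39 xor 221 = 250
173 xor 146 =  63
127 xor 173 = 210
135 xor 157 =  26
141 xor 232 = 101
 20 xor 175 = 187

407480fa3fd21a65bb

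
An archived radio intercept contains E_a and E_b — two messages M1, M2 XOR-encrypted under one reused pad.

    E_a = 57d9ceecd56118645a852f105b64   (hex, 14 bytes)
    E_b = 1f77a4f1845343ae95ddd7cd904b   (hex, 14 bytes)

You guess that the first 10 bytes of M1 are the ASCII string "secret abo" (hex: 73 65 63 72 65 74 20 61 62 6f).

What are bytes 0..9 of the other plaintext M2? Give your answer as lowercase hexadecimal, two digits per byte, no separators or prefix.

3bcb096f34467babad37

First, E_a ⊕ E_b = (M1 ⊕ K) ⊕ (M2 ⊕ K) = M1 ⊕ M2, so the key drops out. Then M2 = (M1 ⊕ M2) ⊕ M1 over the first 10 bytes.
byte 0: (57 ⊕ 1f) ⊕ 73 = 48 ⊕ 73 = 3b
byte 1: (d9 ⊕ 77) ⊕ 65 = ae ⊕ 65 = cb
byte 2: (ce ⊕ a4) ⊕ 63 = 6a ⊕ 63 = 09
byte 3: (ec ⊕ f1) ⊕ 72 = 1d ⊕ 72 = 6f
byte 4: (d5 ⊕ 84) ⊕ 65 = 51 ⊕ 65 = 34
byte 5: (61 ⊕ 53) ⊕ 74 = 32 ⊕ 74 = 46
byte 6: (18 ⊕ 43) ⊕ 20 = 5b ⊕ 20 = 7b
byte 7: (64 ⊕ ae) ⊕ 61 = ca ⊕ 61 = ab
byte 8: (5a ⊕ 95) ⊕ 62 = cf ⊕ 62 = ad
byte 9: (85 ⊕ dd) ⊕ 6f = 58 ⊕ 6f = 37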